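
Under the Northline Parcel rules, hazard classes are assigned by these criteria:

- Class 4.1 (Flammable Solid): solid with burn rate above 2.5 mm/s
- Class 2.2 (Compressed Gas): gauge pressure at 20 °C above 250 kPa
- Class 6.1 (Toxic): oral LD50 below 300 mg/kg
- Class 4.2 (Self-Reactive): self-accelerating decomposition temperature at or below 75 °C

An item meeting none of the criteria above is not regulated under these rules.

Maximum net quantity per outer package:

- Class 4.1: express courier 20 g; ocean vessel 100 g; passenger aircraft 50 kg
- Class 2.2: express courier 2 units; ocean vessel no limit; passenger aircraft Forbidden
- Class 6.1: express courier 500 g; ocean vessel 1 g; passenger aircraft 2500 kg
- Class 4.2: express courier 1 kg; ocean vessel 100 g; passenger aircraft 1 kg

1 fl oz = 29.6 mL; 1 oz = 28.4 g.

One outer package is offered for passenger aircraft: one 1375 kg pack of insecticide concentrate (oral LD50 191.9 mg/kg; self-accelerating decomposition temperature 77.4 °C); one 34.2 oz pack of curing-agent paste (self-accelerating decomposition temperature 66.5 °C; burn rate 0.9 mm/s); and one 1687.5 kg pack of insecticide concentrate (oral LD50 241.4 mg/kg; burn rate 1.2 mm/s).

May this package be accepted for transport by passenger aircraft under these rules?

No

Insecticide concentrate: oral LD50 191.9 mg/kg < 300 mg/kg → Class 6.1 (Toxic).
With self-accelerating decomposition temperature 66.5 °C (≤ 75 °C), the curing-agent paste falls in Class 4.2.
Insecticide concentrate: oral LD50 241.4 mg/kg < 300 mg/kg → Class 6.1 (Toxic).
Total Class 6.1: 1375 kg + 1687.5 kg = 3062.5 kg.
That exceeds the Class 6.1 passenger aircraft limit of 2500 kg.
Class 4.2 quantity: one 34.2 oz pack = 971.28 g.
971.28 g is within the passenger aircraft limit of 1 kg for Class 4.2.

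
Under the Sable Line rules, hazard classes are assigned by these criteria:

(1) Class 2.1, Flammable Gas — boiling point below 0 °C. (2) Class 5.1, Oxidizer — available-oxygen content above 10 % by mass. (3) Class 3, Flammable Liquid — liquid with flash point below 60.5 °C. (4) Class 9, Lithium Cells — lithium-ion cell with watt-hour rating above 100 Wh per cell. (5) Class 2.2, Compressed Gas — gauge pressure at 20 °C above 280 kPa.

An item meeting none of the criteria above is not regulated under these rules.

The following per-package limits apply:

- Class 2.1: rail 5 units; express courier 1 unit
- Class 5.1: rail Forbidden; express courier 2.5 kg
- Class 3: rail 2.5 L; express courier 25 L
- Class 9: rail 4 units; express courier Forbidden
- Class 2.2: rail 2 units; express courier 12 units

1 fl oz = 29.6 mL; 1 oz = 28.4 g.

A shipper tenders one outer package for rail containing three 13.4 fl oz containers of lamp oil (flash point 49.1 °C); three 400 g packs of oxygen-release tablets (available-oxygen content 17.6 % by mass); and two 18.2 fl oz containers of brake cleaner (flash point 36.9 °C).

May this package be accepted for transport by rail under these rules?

No

Flash point 49.1 °C meets the Class 3 criterion (Flammable Liquid), so the lamp oil is Class 3.
Available-oxygen content 17.6 % by mass meets the Class 5.1 criterion (Oxidizer), so the oxygen-release tablets are Class 5.1.
The brake cleaner has flash point 36.9 °C, which is < 60.5 °C, so it is Class 3 (Flammable Liquid).
Class 3 net quantity: (three 13.4 fl oz containers = 1189.92 mL) + (two 18.2 fl oz containers = 1077.44 mL) = 2267.36 mL.
That is within the Class 3 rail limit of 2.5 L.
Class 5.1 quantity: three 400 g packs = 1.2 kg.
By rail, Class 5.1 is Forbidden regardless of quantity.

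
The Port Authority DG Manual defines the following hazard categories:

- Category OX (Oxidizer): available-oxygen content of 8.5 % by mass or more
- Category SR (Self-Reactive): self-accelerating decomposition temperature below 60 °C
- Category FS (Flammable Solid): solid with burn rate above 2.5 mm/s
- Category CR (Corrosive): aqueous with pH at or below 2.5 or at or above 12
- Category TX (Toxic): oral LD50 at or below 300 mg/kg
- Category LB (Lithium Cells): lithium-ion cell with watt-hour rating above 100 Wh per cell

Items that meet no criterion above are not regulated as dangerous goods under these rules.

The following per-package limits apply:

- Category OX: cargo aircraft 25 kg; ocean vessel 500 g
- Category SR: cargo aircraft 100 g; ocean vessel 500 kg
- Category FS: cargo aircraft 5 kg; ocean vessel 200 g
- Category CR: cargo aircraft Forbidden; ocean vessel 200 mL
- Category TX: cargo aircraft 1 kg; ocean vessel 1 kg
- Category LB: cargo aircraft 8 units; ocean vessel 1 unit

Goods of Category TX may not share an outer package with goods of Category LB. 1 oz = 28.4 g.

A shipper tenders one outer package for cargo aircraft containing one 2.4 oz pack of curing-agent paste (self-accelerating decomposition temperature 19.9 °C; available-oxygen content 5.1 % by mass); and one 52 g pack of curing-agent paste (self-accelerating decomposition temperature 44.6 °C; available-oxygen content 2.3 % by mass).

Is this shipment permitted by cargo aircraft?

Self-accelerating decomposition temperature 19.9 °C meets the Category SR criterion (Self-Reactive), so the curing-agent paste is Category SR.
Curing-agent paste: self-accelerating decomposition temperature 44.6 °C < 60 °C → Category SR (Self-Reactive).
Total Category SR: (one 2.4 oz pack = 68.16 g) + 52 g = 120.16 g.
120.16 g exceeds the cargo aircraft limit of 100 g for Category SR.

No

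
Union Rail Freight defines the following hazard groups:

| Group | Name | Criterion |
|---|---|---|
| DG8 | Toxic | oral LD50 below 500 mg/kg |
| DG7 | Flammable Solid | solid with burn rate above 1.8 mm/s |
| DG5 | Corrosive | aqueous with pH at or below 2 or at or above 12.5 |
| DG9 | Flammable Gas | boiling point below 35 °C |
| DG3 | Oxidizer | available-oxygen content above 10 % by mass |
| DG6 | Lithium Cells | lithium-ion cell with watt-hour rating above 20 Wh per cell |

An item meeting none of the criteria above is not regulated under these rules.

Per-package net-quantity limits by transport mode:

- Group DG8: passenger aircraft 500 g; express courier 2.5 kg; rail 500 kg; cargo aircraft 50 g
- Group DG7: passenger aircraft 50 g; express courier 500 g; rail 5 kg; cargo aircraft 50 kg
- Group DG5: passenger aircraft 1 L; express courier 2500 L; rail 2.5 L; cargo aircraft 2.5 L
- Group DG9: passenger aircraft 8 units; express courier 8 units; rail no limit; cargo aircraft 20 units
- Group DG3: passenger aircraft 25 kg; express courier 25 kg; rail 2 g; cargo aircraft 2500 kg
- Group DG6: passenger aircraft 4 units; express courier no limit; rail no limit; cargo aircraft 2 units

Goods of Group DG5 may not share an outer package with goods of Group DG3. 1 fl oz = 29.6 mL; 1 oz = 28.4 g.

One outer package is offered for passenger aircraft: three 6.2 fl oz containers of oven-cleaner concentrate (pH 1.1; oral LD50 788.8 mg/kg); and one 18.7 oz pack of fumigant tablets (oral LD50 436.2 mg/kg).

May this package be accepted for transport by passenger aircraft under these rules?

Oven-cleaner concentrate: pH 1.1 ≤ 2 → Group DG5 (Corrosive).
With oral LD50 436.2 mg/kg (< 500 mg/kg), the fumigant tablets fall in Group DG8.
Group DG8 quantity: one 18.7 oz pack = 531.08 g.
531.08 g exceeds the passenger aircraft limit of 500 g for Group DG8.
Group DG5 quantity: three 6.2 fl oz containers = 550.56 mL.
550.56 mL ≤ 1 L (passenger aircraft limit, Group DG5) — within limit.
The segregation rule (Group DG5 with Group DG3) does not apply to Group DG8 with Group DG5.

No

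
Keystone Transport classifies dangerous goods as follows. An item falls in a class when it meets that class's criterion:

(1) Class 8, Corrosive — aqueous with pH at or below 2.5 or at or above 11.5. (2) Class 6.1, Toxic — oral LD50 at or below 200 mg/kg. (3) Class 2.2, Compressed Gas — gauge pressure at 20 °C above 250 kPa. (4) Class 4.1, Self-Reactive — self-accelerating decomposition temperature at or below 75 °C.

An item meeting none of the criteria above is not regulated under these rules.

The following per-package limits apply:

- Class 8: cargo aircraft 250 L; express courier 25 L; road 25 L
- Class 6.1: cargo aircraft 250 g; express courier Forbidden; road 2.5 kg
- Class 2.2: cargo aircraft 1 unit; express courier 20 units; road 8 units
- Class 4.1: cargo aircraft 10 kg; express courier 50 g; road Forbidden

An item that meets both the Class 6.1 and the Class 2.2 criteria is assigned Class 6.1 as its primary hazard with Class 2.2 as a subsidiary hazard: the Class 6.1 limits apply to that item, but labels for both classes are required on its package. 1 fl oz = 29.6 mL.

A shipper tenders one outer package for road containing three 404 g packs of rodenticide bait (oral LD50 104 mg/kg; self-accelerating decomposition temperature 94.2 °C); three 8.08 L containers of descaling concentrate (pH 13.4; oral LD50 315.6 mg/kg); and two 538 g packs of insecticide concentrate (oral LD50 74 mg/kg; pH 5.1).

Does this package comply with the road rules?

Rodenticide bait: oral LD50 104 mg/kg ≤ 200 mg/kg → Class 6.1 (Toxic).
pH 13.4 meets the Class 8 criterion (Corrosive), so the descaling concentrate is Class 8.
Insecticide concentrate: oral LD50 74 mg/kg ≤ 200 mg/kg → Class 6.1 (Toxic).
Total Class 6.1: (three 404 g packs = 1.212 kg) + (two 538 g packs = 1.076 kg) = 2.288 kg.
That is within the Class 6.1 road limit of 2.5 kg.
Class 8 quantity: three 8.08 L containers = 24.24 L.
24.24 L is within the road limit of 25 L for Class 8.
Every hazard class is within its road limit and no segregation rule is violated.

Yes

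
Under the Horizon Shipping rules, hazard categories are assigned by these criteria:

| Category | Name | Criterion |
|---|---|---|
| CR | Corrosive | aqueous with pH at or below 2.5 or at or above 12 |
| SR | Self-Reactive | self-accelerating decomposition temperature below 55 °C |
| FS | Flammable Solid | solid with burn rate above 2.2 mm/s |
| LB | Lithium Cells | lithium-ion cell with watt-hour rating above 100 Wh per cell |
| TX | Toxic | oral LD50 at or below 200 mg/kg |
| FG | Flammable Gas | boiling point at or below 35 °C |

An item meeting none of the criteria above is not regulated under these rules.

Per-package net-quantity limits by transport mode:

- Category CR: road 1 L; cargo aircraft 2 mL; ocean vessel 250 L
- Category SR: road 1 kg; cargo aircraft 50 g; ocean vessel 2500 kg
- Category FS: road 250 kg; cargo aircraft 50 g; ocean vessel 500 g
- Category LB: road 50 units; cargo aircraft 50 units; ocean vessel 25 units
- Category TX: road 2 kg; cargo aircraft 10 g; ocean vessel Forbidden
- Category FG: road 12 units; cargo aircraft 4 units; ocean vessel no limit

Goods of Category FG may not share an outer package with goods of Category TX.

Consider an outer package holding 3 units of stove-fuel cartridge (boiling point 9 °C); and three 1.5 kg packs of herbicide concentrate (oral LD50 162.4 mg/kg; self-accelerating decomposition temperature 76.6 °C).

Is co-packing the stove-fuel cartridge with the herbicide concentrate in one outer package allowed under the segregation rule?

No

Stove-fuel cartridge: boiling point 9 °C ≤ 35 °C → Category FG (Flammable Gas).
With oral LD50 162.4 mg/kg (≤ 200 mg/kg), the herbicide concentrate falls in Category TX.
Category FG and Category TX may not share an outer package.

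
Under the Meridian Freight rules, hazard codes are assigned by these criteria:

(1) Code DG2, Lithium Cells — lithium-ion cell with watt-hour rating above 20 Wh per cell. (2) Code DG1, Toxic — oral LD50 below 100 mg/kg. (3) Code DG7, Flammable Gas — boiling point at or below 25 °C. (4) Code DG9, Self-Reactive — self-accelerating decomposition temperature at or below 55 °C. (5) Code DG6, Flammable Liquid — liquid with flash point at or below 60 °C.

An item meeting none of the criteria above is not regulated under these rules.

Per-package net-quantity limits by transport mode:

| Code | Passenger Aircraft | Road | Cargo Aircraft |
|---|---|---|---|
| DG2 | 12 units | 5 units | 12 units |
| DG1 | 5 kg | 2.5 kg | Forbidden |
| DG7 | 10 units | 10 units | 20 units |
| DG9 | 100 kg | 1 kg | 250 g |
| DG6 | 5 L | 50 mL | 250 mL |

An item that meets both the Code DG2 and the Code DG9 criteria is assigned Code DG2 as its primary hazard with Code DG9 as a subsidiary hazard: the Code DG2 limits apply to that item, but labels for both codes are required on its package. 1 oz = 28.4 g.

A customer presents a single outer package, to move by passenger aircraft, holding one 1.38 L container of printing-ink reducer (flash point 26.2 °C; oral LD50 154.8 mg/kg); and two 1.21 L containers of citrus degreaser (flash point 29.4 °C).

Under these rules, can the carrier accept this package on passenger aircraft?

Yes

The printing-ink reducer has flash point 26.2 °C, which is ≤ 60 °C, so it is Code DG6 (Flammable Liquid).
Flash point 29.4 °C meets the Code DG6 criterion (Flammable Liquid), so the citrus degreaser is Code DG6.
Code DG6 net quantity: 1.38 L + (two 1.21 L containers = 2.42 L) = 3.8 L.
That is within the Code DG6 passenger aircraft limit of 5 L.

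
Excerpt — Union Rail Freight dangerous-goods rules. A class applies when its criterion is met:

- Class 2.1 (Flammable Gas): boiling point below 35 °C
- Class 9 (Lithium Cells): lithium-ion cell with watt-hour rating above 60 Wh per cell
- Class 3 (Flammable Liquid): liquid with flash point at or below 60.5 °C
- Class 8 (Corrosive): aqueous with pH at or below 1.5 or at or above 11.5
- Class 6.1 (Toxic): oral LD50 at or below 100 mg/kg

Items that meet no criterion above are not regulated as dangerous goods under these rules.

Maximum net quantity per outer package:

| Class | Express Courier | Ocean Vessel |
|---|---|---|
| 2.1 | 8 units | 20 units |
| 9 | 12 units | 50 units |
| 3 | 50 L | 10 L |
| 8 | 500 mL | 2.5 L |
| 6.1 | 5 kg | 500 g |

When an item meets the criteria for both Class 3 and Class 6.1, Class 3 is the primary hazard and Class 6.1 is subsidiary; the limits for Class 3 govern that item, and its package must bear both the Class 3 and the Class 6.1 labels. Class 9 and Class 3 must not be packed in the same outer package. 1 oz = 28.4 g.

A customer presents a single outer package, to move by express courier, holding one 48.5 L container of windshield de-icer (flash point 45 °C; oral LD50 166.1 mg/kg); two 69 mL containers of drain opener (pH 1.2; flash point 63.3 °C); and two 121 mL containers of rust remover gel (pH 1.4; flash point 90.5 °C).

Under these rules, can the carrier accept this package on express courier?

Yes

With flash point 45 °C (≤ 60.5 °C), the windshield de-icer falls in Class 3.
pH 1.2 meets the Class 8 criterion (Corrosive), so the drain opener is Class 8.
The rust remover gel has pH 1.4, which is ≤ 1.5, so it is Class 8 (Corrosive).
Total Class 8: (two 69 mL containers = 138 mL) + (two 121 mL containers = 242 mL) = 380 mL.
380 mL ≤ 500 mL (express courier limit, Class 8) — within limit.
Class 3 quantity: 48.5 L.
48.5 L is within the express courier limit of 50 L for Class 3.
The segregation rule (Class 9 with Class 3) does not apply to Class 8 with Class 3.
Every hazard class is within its express courier limit and no segregation rule is violated.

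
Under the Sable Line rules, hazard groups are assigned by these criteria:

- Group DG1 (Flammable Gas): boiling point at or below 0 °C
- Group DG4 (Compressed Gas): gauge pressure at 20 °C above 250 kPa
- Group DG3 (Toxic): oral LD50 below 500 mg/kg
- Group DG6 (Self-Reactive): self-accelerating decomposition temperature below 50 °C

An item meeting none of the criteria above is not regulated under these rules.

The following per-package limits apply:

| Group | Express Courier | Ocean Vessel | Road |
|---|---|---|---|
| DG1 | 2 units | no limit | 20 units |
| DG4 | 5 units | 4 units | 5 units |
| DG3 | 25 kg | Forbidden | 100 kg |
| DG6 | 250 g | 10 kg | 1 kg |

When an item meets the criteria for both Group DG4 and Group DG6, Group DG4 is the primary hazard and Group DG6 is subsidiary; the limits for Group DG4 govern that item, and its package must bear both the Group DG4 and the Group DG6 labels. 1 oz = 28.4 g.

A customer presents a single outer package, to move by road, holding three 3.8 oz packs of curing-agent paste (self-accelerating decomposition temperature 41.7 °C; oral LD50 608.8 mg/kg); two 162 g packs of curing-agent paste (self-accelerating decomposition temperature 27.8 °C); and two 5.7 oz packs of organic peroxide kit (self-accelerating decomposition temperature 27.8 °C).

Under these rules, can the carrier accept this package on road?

With self-accelerating decomposition temperature 41.7 °C (< 50 °C), the curing-agent paste falls in Group DG6.
The curing-agent paste has self-accelerating decomposition temperature 27.8 °C, which is < 50 °C, so it is Group DG6 (Self-Reactive).
The organic peroxide kit has self-accelerating decomposition temperature 27.8 °C, which is < 50 °C, so it is Group DG6 (Self-Reactive).
Total Group DG6: (three 3.8 oz packs = 323.76 g) + (two 162 g packs = 324 g) + (two 5.7 oz packs = 323.76 g) = 971.52 g.
971.52 g ≤ 1 kg (road limit, Group DG6) — within limit.

Yes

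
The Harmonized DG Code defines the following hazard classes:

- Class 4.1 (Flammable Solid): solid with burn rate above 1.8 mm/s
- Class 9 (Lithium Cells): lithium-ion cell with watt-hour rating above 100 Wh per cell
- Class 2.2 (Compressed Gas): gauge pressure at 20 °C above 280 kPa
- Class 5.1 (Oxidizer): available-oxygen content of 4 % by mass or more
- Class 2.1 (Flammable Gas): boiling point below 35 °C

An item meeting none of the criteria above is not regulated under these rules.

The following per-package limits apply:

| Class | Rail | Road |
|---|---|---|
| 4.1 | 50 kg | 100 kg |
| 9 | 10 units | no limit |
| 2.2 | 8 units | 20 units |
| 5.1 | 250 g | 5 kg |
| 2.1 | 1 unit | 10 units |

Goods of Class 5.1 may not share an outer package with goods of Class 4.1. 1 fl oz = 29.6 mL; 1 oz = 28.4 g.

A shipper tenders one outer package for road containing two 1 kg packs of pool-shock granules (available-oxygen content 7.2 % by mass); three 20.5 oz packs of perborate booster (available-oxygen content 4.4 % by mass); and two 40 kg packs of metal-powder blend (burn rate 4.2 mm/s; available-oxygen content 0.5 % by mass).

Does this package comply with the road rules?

With available-oxygen content 7.2 % by mass (≥ 4 % by mass), the pool-shock granules fall in Class 5.1.
Perborate booster: available-oxygen content 4.4 % by mass ≥ 4 % by mass → Class 5.1 (Oxidizer).
Metal-powder blend: burn rate 4.2 mm/s > 1.8 mm/s → Class 4.1 (Flammable Solid).
Class 5.1 net quantity: (two 1 kg packs = 2 kg) + (three 20.5 oz packs = 1746.6 g) = 3746.6 g.
That is within the Class 5.1 road limit of 5 kg.
Class 4.1 quantity: two 40 kg packs = 80 kg.
80 kg is within the road limit of 100 kg for Class 4.1.
Class 5.1 and Class 4.1 may not share an outer package.

No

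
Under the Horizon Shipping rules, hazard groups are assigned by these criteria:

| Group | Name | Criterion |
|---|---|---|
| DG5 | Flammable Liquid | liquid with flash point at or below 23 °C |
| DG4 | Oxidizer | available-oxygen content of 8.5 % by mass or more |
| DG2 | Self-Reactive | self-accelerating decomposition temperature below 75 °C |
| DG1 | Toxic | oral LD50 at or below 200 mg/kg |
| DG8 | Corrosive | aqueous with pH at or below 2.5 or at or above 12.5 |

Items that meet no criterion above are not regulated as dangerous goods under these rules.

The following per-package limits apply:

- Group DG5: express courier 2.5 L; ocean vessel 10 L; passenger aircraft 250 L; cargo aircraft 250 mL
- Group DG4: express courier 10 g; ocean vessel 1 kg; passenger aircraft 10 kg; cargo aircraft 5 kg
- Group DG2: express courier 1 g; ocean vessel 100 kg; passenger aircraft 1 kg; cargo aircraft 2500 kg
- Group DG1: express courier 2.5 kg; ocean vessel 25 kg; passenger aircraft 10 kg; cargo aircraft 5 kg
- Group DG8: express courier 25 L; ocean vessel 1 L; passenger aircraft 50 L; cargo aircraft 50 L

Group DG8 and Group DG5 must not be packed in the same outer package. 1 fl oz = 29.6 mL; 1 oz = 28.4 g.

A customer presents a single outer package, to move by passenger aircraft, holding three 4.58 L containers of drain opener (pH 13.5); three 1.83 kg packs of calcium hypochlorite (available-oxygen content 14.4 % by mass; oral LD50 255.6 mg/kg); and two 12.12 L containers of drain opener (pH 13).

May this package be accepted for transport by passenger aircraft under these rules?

Yes

Drain opener: pH 13.5 ≥ 12.5 → Group DG8 (Corrosive).
The calcium hypochlorite has available-oxygen content 14.4 % by mass, which is ≥ 8.5 % by mass, so it is Group DG4 (Oxidizer).
With pH 13 (≥ 12.5), the drain opener falls in Group DG8.
Total Group DG8: (three 4.58 L containers = 13.74 L) + (two 12.12 L containers = 24.24 L) = 37.98 L.
37.98 L is within the passenger aircraft limit of 50 L for Group DG8.
Group DG4 quantity: three 1.83 kg packs = 5.49 kg.
That is within the Group DG4 passenger aircraft limit of 10 kg.
The segregation rule (Group DG8 with Group DG5) does not apply to Group DG8 with Group DG4.
Every hazard group is within its passenger aircraft limit and no segregation rule is violated.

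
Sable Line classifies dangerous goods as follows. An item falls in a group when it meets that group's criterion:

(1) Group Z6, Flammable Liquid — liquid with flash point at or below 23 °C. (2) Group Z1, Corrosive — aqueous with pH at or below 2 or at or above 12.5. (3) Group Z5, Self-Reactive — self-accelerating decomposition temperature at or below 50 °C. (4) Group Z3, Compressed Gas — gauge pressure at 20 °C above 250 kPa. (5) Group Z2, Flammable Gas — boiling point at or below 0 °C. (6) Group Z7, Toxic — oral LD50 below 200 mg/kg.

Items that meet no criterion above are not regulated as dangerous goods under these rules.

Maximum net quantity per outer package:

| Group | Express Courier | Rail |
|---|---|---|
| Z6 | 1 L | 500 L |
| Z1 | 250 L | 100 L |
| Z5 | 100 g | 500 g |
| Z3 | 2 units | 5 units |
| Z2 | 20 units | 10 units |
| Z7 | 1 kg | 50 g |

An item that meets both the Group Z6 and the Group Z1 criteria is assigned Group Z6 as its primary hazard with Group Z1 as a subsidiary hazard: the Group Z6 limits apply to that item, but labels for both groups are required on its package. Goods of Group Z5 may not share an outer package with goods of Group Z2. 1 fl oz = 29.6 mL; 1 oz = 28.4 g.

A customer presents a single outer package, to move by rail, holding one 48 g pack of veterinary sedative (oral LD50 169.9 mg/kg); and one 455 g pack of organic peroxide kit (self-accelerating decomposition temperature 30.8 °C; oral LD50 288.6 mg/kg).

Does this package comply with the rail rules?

Oral LD50 169.9 mg/kg meets the Group Z7 criterion (Toxic), so the veterinary sedative is Group Z7.
Self-accelerating decomposition temperature 30.8 °C meets the Group Z5 criterion (Self-Reactive), so the organic peroxide kit is Group Z5.
Group Z5 quantity: 455 g.
455 g is within the rail limit of 500 g for Group Z5.
Group Z7 quantity: 48 g.
48 g is within the rail limit of 50 g for Group Z7.
The segregation rule (Group Z5 with Group Z2) does not apply to Group Z5 with Group Z7.
Every hazard group is within its rail limit and no segregation rule is violated.

Yes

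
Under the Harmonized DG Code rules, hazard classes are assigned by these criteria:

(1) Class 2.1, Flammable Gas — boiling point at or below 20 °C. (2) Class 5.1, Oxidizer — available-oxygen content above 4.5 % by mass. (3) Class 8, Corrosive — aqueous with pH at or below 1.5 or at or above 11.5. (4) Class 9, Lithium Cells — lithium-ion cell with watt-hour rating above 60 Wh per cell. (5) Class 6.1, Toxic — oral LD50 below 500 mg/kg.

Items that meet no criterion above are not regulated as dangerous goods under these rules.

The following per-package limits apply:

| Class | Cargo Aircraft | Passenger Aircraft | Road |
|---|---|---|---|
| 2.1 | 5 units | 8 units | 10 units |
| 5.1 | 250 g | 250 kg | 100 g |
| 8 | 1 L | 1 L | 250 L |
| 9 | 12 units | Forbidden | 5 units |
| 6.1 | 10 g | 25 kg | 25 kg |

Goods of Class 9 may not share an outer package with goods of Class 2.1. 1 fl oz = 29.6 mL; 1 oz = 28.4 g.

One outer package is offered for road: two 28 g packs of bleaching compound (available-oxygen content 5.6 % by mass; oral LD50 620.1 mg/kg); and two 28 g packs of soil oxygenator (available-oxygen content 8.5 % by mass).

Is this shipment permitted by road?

No

Available-oxygen content 5.6 % by mass meets the Class 5.1 criterion (Oxidizer), so the bleaching compound is Class 5.1.
The soil oxygenator has available-oxygen content 8.5 % by mass, which is > 4.5 % by mass, so it is Class 5.1 (Oxidizer).
Class 5.1 net quantity: (two 28 g packs = 56 g) + (two 28 g packs = 56 g) = 112 g.
112 g exceeds the road limit of 100 g for Class 5.1.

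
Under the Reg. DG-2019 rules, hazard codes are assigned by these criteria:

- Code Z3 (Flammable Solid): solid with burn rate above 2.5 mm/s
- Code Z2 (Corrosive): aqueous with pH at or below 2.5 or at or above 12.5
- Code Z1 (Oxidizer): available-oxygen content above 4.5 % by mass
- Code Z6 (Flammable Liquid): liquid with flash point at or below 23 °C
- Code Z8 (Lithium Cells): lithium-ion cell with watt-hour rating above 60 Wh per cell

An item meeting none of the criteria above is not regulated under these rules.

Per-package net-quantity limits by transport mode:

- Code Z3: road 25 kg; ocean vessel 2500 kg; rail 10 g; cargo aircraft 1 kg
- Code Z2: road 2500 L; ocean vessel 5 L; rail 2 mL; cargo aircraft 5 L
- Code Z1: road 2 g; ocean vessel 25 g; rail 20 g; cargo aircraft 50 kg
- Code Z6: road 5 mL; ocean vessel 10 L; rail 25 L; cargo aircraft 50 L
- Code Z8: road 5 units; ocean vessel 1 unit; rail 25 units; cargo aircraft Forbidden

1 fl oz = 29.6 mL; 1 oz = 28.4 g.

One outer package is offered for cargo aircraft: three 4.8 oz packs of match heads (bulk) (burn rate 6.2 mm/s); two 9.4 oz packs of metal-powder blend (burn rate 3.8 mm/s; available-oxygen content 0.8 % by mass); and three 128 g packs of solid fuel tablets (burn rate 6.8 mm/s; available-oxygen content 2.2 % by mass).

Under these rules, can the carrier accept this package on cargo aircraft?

Match heads (bulk): burn rate 6.2 mm/s > 2.5 mm/s → Code Z3 (Flammable Solid).
With burn rate 3.8 mm/s (> 2.5 mm/s), the metal-powder blend falls in Code Z3.
Solid fuel tablets: burn rate 6.8 mm/s > 2.5 mm/s → Code Z3 (Flammable Solid).
Total Code Z3: (three 4.8 oz packs = 408.96 g) + (two 9.4 oz packs = 533.92 g) + (three 128 g packs = 384 g) = 1326.88 g.
1326.88 g exceeds the cargo aircraft limit of 1 kg for Code Z3.

No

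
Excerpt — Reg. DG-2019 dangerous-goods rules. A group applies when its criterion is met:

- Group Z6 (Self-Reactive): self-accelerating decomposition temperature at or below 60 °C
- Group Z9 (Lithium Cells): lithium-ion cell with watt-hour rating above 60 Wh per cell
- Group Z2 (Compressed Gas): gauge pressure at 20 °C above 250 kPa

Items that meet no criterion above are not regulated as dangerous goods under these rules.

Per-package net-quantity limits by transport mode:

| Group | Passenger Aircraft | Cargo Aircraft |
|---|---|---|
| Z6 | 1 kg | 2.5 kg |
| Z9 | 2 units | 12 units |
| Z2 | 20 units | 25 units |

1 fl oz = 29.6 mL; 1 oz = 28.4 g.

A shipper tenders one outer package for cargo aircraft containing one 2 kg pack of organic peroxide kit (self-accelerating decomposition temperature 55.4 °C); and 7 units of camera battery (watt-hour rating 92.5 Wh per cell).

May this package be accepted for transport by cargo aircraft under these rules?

Yes

With self-accelerating decomposition temperature 55.4 °C (≤ 60 °C), the organic peroxide kit falls in Group Z6.
Camera battery: watt-hour rating 92.5 Wh per cell > 60 Wh per cell → Group Z9 (Lithium Cells).
Group Z9 quantity: 7 units.
7 units is within the cargo aircraft limit of 12 units for Group Z9.
Group Z6 quantity: 2 kg.
2 kg is within the cargo aircraft limit of 2.5 kg for Group Z6.
Every hazard group is within its cargo aircraft limit and no segregation rule is violated.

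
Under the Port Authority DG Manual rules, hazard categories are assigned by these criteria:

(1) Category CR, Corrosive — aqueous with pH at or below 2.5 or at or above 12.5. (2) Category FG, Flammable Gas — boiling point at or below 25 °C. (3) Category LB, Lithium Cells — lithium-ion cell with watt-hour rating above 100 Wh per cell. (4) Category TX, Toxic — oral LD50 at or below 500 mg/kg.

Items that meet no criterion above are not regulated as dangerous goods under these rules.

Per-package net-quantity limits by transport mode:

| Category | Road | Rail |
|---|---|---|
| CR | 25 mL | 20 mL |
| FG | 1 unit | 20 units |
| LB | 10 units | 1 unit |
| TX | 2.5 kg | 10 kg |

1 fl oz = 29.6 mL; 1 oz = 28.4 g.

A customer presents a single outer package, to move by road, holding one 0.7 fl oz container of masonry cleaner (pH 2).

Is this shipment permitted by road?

Yes

Masonry cleaner: pH 2 ≤ 2.5 → Category CR (Corrosive).
Category CR quantity: one 0.7 fl oz container = 20.72 mL.
That is within the Category CR road limit of 25 mL.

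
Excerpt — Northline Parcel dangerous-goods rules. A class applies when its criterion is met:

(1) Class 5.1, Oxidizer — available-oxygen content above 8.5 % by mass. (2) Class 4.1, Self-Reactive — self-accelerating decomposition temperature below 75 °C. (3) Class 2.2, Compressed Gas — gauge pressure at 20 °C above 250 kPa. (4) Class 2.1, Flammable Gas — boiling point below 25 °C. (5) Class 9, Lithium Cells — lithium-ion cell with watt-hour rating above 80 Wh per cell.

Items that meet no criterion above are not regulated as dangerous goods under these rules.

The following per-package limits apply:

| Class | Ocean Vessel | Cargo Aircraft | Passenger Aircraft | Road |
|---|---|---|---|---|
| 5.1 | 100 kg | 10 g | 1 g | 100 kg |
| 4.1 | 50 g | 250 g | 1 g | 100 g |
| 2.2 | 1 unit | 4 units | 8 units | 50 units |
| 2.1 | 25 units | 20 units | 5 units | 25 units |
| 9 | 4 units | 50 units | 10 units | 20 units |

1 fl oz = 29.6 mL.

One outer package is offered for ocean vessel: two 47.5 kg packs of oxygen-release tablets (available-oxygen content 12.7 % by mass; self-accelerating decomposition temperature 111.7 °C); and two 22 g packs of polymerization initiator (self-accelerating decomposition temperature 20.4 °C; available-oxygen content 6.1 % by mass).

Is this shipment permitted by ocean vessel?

Yes

Available-oxygen content 12.7 % by mass meets the Class 5.1 criterion (Oxidizer), so the oxygen-release tablets are Class 5.1.
Self-accelerating decomposition temperature 20.4 °C meets the Class 4.1 criterion (Self-Reactive), so the polymerization initiator is Class 4.1.
Class 4.1 quantity: two 22 g packs = 44 g.
That is within the Class 4.1 ocean vessel limit of 50 g.
Class 5.1 quantity: two 47.5 kg packs = 95 kg.
95 kg ≤ 100 kg (ocean vessel limit, Class 5.1) — within limit.
Every hazard class is within its ocean vessel limit and no segregation rule is violated.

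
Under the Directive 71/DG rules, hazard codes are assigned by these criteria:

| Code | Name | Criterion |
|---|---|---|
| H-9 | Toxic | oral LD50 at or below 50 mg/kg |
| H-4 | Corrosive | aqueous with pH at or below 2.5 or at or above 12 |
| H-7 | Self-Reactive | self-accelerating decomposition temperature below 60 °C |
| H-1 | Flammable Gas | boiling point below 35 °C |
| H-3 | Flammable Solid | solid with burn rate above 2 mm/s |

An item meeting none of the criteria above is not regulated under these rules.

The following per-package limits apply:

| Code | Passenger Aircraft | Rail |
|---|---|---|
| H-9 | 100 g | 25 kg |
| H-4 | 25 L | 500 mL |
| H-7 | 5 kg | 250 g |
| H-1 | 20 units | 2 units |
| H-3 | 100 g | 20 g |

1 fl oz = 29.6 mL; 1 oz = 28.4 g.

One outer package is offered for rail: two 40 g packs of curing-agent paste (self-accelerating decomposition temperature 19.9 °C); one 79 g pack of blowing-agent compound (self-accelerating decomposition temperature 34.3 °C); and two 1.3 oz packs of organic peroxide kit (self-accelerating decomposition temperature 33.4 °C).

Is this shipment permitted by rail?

Yes

The curing-agent paste has self-accelerating decomposition temperature 19.9 °C, which is < 60 °C, so it is Code H-7 (Self-Reactive).
With self-accelerating decomposition temperature 34.3 °C (< 60 °C), the blowing-agent compound falls in Code H-7.
With self-accelerating decomposition temperature 33.4 °C (< 60 °C), the organic peroxide kit falls in Code H-7.
Code H-7 net quantity: (two 40 g packs = 80 g) + 79 g + (two 1.3 oz packs = 73.84 g) = 232.84 g.
232.84 g is within the rail limit of 250 g for Code H-7.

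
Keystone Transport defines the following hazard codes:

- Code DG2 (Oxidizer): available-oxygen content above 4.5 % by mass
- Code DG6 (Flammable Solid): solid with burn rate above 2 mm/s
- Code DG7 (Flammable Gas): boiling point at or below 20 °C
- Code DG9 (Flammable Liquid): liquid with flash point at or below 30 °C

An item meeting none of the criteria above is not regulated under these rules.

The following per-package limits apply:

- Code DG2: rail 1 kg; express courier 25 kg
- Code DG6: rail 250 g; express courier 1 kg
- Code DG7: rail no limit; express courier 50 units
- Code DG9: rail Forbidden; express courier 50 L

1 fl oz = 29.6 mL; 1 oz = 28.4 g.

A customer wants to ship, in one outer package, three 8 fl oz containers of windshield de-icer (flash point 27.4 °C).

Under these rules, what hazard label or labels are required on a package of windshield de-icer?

Flash point 27.4 °C meets the Code DG9 criterion (Flammable Liquid), so the windshield de-icer is Code DG9.
Only the Code DG9 label is required.

Code DG9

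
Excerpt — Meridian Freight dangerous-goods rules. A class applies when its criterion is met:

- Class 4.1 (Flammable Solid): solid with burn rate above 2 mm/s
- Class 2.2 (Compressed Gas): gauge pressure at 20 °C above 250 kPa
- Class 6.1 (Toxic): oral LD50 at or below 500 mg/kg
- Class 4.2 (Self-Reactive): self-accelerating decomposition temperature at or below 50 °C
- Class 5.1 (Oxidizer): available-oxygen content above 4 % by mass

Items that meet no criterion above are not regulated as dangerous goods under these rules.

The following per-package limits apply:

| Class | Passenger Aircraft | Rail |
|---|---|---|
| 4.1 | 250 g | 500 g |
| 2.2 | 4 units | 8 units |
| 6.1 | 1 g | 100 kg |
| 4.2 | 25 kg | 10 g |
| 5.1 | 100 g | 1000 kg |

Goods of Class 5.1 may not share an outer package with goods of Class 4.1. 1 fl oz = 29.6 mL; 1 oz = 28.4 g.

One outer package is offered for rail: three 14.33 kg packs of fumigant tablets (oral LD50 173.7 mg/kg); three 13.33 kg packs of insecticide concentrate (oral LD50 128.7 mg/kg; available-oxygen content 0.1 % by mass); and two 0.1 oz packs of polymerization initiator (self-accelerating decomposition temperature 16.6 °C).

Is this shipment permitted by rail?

Yes

Fumigant tablets: oral LD50 173.7 mg/kg ≤ 500 mg/kg → Class 6.1 (Toxic).
With oral LD50 128.7 mg/kg (≤ 500 mg/kg), the insecticide concentrate falls in Class 6.1.
Self-accelerating decomposition temperature 16.6 °C meets the Class 4.2 criterion (Self-Reactive), so the polymerization initiator is Class 4.2.
Class 6.1 net quantity: (three 14.33 kg packs = 42.99 kg) + (three 13.33 kg packs = 39.99 kg) = 82.98 kg.
82.98 kg is within the rail limit of 100 kg for Class 6.1.
Class 4.2 quantity: two 0.1 oz packs = 5.68 g.
5.68 g is within the rail limit of 10 g for Class 4.2.
The segregation rule (Class 5.1 with Class 4.1) does not apply to Class 6.1 with Class 4.2.
Every hazard class is within its rail limit and no segregation rule is violated.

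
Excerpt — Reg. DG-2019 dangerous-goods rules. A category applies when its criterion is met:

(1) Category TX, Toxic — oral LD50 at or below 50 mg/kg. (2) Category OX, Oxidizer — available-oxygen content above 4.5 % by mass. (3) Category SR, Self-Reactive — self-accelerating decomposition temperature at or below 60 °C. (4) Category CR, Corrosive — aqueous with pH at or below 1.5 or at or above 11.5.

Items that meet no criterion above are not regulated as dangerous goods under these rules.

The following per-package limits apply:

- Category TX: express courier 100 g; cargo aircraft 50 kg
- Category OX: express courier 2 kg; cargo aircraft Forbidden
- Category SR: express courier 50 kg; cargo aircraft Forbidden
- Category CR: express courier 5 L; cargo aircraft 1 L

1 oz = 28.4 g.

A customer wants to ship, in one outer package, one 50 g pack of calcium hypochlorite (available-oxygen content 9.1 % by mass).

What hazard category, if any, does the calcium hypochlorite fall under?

Calcium hypochlorite: available-oxygen content 9.1 % by mass > 4.5 % by mass → Category OX (Oxidizer).

Category OX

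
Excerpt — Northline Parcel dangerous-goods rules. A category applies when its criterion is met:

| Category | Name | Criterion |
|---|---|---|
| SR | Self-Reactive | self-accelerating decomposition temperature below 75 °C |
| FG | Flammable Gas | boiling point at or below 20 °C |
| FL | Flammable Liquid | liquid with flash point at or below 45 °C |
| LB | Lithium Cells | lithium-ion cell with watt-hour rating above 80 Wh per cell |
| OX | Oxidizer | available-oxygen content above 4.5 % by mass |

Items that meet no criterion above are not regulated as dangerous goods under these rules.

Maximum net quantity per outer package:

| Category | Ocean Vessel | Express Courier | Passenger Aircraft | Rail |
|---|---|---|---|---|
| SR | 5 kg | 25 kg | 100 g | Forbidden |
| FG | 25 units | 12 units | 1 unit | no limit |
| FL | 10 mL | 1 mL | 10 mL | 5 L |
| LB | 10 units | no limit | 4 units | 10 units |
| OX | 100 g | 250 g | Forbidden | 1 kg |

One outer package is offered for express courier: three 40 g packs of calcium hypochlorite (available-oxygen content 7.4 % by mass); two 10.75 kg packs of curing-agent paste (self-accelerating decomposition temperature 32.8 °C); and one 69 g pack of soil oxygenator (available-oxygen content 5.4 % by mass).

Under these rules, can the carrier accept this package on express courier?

With available-oxygen content 7.4 % by mass (> 4.5 % by mass), the calcium hypochlorite falls in Category OX.
Self-accelerating decomposition temperature 32.8 °C meets the Category SR criterion (Self-Reactive), so the curing-agent paste is Category SR.
Available-oxygen content 5.4 % by mass meets the Category OX criterion (Oxidizer), so the soil oxygenator is Category OX.
Category OX net quantity: (three 40 g packs = 120 g) + 69 g = 189 g.
189 g ≤ 250 g (express courier limit, Category OX) — within limit.
Category SR quantity: two 10.75 kg packs = 21.5 kg.
21.5 kg is within the express courier limit of 25 kg for Category SR.
Every hazard category is within its express courier limit and no segregation rule is violated.

Yes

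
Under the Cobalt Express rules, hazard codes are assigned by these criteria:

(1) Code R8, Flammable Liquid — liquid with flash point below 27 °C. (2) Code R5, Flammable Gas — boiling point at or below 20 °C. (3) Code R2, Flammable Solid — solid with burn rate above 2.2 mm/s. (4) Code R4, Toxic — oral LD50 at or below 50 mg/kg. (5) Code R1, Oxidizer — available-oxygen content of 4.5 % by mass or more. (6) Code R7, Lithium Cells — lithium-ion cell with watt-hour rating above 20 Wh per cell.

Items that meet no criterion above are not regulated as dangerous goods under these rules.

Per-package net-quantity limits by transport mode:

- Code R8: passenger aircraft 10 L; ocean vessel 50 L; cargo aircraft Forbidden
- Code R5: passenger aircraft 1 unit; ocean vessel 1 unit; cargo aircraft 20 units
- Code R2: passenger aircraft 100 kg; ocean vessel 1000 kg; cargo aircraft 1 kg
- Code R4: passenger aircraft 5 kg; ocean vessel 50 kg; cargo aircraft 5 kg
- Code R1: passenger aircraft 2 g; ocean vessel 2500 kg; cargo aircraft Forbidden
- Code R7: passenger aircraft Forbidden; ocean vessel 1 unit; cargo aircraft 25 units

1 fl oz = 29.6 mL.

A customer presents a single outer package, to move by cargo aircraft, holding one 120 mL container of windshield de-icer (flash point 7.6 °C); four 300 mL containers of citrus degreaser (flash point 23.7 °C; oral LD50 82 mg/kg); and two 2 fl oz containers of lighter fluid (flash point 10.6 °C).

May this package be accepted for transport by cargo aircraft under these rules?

No

The windshield de-icer has flash point 7.6 °C, which is < 27 °C, so it is Code R8 (Flammable Liquid).
The citrus degreaser has flash point 23.7 °C, which is < 27 °C, so it is Code R8 (Flammable Liquid).
Lighter fluid: flash point 10.6 °C < 27 °C → Code R8 (Flammable Liquid).
Total Code R8: 120 mL + (four 300 mL containers = 1.2 L) + (two 2 fl oz containers = 118.4 mL) = 1438.4 mL.
By cargo aircraft, Code R8 is Forbidden regardless of quantity.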